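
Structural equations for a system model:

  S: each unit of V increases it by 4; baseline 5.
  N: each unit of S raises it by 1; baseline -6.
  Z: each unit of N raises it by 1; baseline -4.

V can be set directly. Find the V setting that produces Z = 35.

V = 10

Substituting into the N equation gives N = 4*V - 1.
Substituting into the Z equation gives Z = 4*V - 5.
Solve 4*V - 5 = 35: V = (35 + 5) / 4 = 10.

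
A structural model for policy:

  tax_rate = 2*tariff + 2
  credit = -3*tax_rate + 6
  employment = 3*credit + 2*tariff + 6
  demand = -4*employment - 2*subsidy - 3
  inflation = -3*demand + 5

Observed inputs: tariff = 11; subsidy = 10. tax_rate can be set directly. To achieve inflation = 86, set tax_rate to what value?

Intervening on tax_rate fixes its value directly, overriding its dependence on tariff.
Substituting into the employment equation gives employment = -9*tax_rate + 46.
demand becomes 36*tax_rate - 207.
inflation becomes -108*tax_rate + 626.
Solve -108*tax_rate + 626 = 86: tax_rate = (86 - 626) / -108 = 5.

tax_rate = 5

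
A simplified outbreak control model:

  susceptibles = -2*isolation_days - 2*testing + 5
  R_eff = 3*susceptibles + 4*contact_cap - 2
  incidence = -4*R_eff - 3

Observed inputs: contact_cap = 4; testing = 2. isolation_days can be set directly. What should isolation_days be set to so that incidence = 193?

isolation_days = 11

Substituting into the susceptibles equation gives susceptibles = -2*isolation_days + 1.
So R_eff = -6*isolation_days + 17.
incidence becomes 24*isolation_days - 71.
Solve 24*isolation_days - 71 = 193: isolation_days = (193 + 71) / 24 = 11.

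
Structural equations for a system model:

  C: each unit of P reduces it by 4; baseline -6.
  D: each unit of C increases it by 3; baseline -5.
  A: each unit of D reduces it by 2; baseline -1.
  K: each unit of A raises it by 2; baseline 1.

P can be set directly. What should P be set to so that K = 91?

P = 0

Substituting into the D equation gives D = -12*P - 23.
Substituting into the A equation gives A = 24*P + 45.
Substituting into the K equation gives K = 48*P + 91.
Solve 48*P + 91 = 91: P = (91 - 91) / 48 = 0.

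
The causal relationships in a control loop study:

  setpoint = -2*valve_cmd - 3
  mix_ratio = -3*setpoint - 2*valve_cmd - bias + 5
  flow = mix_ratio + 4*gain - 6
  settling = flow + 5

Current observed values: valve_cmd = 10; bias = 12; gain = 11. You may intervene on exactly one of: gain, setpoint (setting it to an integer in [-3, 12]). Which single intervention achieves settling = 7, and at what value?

Intervening on gain: settling = 4*gain + 41. Reaching 7 requires gain = -17/2, not an integer.
Intervening on setpoint: with other inputs at their observed values, settling = -3*setpoint + 16. Solving for 7 gives setpoint = 3, within [-3, 12].

set setpoint = 3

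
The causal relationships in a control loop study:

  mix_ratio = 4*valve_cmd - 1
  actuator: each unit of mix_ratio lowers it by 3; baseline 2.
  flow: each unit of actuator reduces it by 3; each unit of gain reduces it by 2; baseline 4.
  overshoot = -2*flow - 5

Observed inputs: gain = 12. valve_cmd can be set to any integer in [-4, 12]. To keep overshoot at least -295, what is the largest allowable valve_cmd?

valve_cmd = 5

Substituting into the actuator equation gives actuator = -12*valve_cmd + 5.
Substituting into the flow equation gives flow = 36*valve_cmd - 35.
This gives overshoot = -72*valve_cmd + 65.
Require -72*valve_cmd + 65 ≥ -295, so valve_cmd ≤ 5.
The largest integer in [-4, 12] satisfying this is 5.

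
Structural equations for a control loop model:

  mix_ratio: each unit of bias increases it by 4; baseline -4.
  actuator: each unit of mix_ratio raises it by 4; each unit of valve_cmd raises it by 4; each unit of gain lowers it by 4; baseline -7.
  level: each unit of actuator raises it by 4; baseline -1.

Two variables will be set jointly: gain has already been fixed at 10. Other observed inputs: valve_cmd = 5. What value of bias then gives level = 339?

With gain held at 10:
Substituting into the actuator equation gives actuator = 16*bias - 43.
Substituting into the level equation gives level = 64*bias - 173.
Solve 64*bias - 173 = 339: bias = (339 + 173) / 64 = 8.

bias = 8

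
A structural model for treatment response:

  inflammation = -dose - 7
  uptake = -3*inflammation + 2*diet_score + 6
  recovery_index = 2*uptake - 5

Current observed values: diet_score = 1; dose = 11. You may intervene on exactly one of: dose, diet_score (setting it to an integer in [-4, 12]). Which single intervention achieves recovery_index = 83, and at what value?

set dose = 5

Intervening on dose: with other inputs at their observed values, recovery_index = 6*dose + 53. Solving for 83 gives dose = 5, within [-4, 12].
Intervening on diet_score: recovery_index = 4*diet_score + 115. Reaching 83 requires diet_score = -8, outside [-4, 12].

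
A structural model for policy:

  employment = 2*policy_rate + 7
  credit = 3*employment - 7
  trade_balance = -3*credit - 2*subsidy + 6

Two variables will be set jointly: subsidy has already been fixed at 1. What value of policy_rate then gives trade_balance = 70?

policy_rate = -6

With subsidy held at 1:
Substituting into the credit equation gives credit = 6*policy_rate + 14.
This gives trade_balance = -18*policy_rate - 38.
Solve -18*policy_rate - 38 = 70: policy_rate = (70 + 38) / -18 = -6.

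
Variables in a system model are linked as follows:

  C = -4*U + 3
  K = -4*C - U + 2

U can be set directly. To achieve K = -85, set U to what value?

U = -5

Substituting into the K equation gives K = 15*U - 10.
Solve 15*U - 10 = -85: U = (-85 + 10) / 15 = -5.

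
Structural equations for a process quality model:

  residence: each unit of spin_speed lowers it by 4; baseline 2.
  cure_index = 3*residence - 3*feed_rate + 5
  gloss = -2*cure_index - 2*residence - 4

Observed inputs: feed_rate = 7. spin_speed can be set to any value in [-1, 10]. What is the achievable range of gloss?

Substituting into the cure_index equation gives cure_index = -12*spin_speed - 10.
This gives gloss = 32*spin_speed + 12.
Linear in spin_speed, so extremes are at the endpoints: spin_speed = -1 gives gloss = -20; spin_speed = 10 gives gloss = 332.

-20 to 332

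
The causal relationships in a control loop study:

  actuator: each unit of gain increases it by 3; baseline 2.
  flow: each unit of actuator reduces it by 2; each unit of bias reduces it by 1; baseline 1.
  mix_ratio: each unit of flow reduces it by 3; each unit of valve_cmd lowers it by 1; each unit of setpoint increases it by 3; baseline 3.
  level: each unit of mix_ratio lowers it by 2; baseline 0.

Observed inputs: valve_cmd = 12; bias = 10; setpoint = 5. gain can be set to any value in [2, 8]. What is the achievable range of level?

Substituting into the flow equation gives flow = -6*gain - 13.
mix_ratio becomes 18*gain + 45.
This gives level = -36*gain - 90.
Linear in gain, so extremes are at the endpoints: gain = 2 gives level = -162; gain = 8 gives level = -378.

-378 to -162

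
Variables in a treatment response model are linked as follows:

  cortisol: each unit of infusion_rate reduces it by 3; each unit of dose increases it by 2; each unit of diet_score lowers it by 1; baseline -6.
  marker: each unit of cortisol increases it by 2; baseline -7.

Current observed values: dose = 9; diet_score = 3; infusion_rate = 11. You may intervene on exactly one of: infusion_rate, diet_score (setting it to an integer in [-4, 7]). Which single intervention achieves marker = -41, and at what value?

Intervening on infusion_rate: marker = -6*infusion_rate + 11. Reaching -41 requires infusion_rate = 26/3, not an integer.
Intervening on diet_score: with other inputs at their observed values, marker = -2*diet_score - 49. Solving for -41 gives diet_score = -4, within [-4, 7].

set diet_score = -4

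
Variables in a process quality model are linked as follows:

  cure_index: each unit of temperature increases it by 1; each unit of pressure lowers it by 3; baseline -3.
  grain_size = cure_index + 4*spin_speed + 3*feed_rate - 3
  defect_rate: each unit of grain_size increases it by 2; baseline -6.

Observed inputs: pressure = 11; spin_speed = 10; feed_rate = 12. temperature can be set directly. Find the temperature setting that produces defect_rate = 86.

temperature = 9

Substituting into the cure_index equation gives cure_index = temperature - 36.
This gives grain_size = temperature + 37.
So defect_rate = 2*temperature + 68.
Solve 2*temperature + 68 = 86: temperature = (86 - 68) / 2 = 9.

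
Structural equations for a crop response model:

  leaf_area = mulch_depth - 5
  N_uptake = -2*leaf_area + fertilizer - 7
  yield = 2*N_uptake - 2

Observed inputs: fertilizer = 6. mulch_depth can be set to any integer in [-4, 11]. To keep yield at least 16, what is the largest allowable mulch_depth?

Substituting into the N_uptake equation gives N_uptake = -2*mulch_depth + 9.
Substituting into the yield equation gives yield = -4*mulch_depth + 16.
Require -4*mulch_depth + 16 ≥ 16, so mulch_depth ≤ 0.
The largest integer in [-4, 11] satisfying this is 0.

mulch_depth = 0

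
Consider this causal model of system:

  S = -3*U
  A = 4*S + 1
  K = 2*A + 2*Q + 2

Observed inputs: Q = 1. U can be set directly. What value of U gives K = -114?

U = 5

Substituting into the A equation gives A = -12*U + 1.
Substituting into the K equation gives K = -24*U + 6.
Solve -24*U + 6 = -114: U = (-114 - 6) / -24 = 5.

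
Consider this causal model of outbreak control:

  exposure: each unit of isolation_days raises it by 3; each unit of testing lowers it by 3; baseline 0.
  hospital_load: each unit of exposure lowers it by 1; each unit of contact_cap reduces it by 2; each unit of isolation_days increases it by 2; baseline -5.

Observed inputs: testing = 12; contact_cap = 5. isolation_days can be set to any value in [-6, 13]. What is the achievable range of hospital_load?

Substituting into the exposure equation gives exposure = 3*isolation_days - 36.
Substituting into the hospital_load equation gives hospital_load = -isolation_days + 21.
Linear in isolation_days, so extremes are at the endpoints: isolation_days = -6 gives hospital_load = 27; isolation_days = 13 gives hospital_load = 8.

8 to 27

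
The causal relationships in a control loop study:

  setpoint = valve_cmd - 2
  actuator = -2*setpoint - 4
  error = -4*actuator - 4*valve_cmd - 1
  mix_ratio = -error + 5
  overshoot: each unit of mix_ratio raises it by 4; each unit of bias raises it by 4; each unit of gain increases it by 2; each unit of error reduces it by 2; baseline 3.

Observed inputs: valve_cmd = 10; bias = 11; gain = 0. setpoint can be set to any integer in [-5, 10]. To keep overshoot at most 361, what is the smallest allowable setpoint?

Intervening on setpoint fixes its value directly, overriding its dependence on valve_cmd.
Substituting into the error equation gives error = 8*setpoint - 25.
This gives mix_ratio = -8*setpoint + 30.
Substituting into the overshoot equation gives overshoot = -48*setpoint + 217.
Require -48*setpoint + 217 ≤ 361, so setpoint ≥ -3.
The smallest integer in [-5, 10] satisfying this is -3.

setpoint = -3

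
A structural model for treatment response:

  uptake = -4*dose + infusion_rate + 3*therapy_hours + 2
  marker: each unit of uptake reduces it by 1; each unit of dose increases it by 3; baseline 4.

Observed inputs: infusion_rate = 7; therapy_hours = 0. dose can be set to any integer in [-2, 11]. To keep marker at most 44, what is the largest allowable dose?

Substituting into the uptake equation gives uptake = -4*dose + 9.
This gives marker = 7*dose - 5.
Require 7*dose - 5 ≤ 44, so dose ≤ 7.
The largest integer in [-2, 11] satisfying this is 7.

dose = 7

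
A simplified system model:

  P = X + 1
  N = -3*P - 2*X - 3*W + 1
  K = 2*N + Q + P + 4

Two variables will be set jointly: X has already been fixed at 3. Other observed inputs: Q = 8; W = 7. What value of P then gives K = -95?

P = 11

With X held at 3:
Intervening on P fixes its value directly, overriding its dependence on X.
Substituting into the N equation gives N = -3*P - 26.
Substituting into the K equation gives K = -5*P - 40.
Solve -5*P - 40 = -95: P = (-95 + 40) / -5 = 11.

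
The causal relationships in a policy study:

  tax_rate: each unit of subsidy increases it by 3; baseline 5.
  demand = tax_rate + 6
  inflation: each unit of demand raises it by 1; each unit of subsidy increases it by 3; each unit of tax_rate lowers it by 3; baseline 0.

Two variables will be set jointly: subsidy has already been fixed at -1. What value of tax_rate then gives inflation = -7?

With subsidy held at -1:
Intervening on tax_rate fixes its value directly, overriding its dependence on subsidy.
Substituting into the inflation equation gives inflation = -2*tax_rate + 3.
Solve -2*tax_rate + 3 = -7: tax_rate = (-7 - 3) / -2 = 5.

tax_rate = 5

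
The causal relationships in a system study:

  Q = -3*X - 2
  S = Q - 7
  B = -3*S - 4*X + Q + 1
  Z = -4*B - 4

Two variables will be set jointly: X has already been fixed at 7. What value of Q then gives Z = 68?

Q = 6

With X held at 7:
Intervening on Q fixes its value directly, overriding its dependence on X.
Substituting into the B equation gives B = -2*Q - 6.
Substituting into the Z equation gives Z = 8*Q + 20.
Solve 8*Q + 20 = 68: Q = (68 - 20) / 8 = 6.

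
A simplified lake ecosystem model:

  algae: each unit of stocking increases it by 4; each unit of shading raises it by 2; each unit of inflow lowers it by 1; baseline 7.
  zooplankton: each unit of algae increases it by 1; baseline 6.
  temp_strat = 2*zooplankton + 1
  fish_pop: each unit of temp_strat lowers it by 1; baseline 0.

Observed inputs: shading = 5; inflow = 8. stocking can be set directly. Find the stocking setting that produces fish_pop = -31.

stocking = 0

Substituting into the algae equation gives algae = 4*stocking + 9.
Substituting into the zooplankton equation gives zooplankton = 4*stocking + 15.
This gives temp_strat = 8*stocking + 31.
Substituting into the fish_pop equation gives fish_pop = -8*stocking - 31.
Solve -8*stocking - 31 = -31: stocking = (-31 + 31) / -8 = 0.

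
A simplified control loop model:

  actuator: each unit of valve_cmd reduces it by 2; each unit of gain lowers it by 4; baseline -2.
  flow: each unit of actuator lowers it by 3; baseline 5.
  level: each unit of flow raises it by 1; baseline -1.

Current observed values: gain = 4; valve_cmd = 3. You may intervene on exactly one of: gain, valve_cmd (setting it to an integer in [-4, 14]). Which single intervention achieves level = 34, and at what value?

Intervening on gain: level = 12*gain + 28. Reaching 34 requires gain = 1/2, not an integer.
Intervening on valve_cmd: with other inputs at their observed values, level = 6*valve_cmd + 58. Solving for 34 gives valve_cmd = -4, within [-4, 14].

set valve_cmd = -4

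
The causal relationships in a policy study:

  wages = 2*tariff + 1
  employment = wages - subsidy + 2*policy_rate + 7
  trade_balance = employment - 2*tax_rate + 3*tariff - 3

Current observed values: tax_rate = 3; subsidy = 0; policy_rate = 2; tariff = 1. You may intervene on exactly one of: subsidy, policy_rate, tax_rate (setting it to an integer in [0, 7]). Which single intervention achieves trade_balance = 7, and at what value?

Intervening on subsidy: with other inputs at their observed values, trade_balance = -subsidy + 8. Solving for 7 gives subsidy = 1, within [0, 7].
Intervening on policy_rate: trade_balance = 2*policy_rate + 4. Reaching 7 requires policy_rate = 3/2, not an integer.
Intervening on tax_rate: trade_balance = -2*tax_rate + 14. Reaching 7 requires tax_rate = 7/2, not an integer.

set subsidy = 1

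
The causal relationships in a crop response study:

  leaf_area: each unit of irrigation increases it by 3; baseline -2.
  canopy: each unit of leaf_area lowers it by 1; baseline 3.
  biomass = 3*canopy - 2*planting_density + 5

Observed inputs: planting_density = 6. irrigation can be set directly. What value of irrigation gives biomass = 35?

irrigation = -3

Substituting into the canopy equation gives canopy = -3*irrigation + 5.
biomass becomes -9*irrigation + 8.
Solve -9*irrigation + 8 = 35: irrigation = (35 - 8) / -9 = -3.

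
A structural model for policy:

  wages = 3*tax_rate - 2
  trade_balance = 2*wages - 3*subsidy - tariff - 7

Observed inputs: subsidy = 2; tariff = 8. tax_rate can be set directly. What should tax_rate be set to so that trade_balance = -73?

tax_rate = -8

Substituting into the trade_balance equation gives trade_balance = 6*tax_rate - 25.
Solve 6*tax_rate - 25 = -73: tax_rate = (-73 + 25) / 6 = -8.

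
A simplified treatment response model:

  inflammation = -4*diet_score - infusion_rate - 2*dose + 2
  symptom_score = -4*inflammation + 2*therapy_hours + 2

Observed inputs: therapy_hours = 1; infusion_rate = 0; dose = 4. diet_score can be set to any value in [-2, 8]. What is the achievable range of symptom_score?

Substituting into the inflammation equation gives inflammation = -4*diet_score - 6.
Substituting into the symptom_score equation gives symptom_score = 16*diet_score + 28.
Linear in diet_score, so extremes are at the endpoints: diet_score = -2 gives symptom_score = -4; diet_score = 8 gives symptom_score = 156.

-4 to 156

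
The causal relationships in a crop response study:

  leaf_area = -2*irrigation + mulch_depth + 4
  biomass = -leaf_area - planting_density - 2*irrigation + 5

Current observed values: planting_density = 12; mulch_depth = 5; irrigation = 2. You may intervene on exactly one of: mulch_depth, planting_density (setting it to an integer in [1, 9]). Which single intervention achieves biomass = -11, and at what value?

set planting_density = 7

Intervening on mulch_depth: biomass = -mulch_depth - 11. Reaching -11 requires mulch_depth = 0, outside [1, 9].
Intervening on planting_density: with other inputs at their observed values, biomass = -planting_density - 4. Solving for -11 gives planting_density = 7, within [1, 9].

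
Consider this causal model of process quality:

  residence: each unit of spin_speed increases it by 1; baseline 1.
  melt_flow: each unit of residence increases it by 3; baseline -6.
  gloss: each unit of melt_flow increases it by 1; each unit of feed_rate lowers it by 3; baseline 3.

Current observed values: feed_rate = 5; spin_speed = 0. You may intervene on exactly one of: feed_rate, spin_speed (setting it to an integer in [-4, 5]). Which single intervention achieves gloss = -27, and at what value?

set spin_speed = -4

Intervening on feed_rate: gloss = -3*feed_rate. Reaching -27 requires feed_rate = 9, outside [-4, 5].
Intervening on spin_speed: with other inputs at their observed values, gloss = 3*spin_speed - 15. Solving for -27 gives spin_speed = -4, within [-4, 5].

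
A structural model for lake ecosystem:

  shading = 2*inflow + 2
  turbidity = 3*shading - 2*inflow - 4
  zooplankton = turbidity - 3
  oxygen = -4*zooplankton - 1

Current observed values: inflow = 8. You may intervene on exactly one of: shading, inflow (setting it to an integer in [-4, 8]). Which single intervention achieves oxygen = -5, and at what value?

Intervening on shading: with other inputs at their observed values, oxygen = -12*shading + 91. Solving for -5 gives shading = 8, within [-4, 8].
Intervening on inflow: oxygen = -16*inflow + 3. Reaching -5 requires inflow = 1/2, not an integer.

set shading = 8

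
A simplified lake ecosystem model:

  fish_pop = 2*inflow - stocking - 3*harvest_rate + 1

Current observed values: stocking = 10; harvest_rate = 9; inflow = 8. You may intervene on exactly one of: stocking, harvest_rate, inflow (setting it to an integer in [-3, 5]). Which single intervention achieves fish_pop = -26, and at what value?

Intervening on stocking: fish_pop = -stocking - 10. Reaching -26 requires stocking = 16, outside [-3, 5].
Intervening on harvest_rate: fish_pop = -3*harvest_rate + 7. Reaching -26 requires harvest_rate = 11, outside [-3, 5].
Intervening on inflow: with other inputs at their observed values, fish_pop = 2*inflow - 36. Solving for -26 gives inflow = 5, within [-3, 5].

set inflow = 5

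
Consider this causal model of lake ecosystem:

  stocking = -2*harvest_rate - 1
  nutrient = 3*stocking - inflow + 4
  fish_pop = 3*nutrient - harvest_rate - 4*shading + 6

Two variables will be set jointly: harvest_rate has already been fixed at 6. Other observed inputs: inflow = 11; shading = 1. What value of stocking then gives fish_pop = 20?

With harvest_rate held at 6:
Intervening on stocking fixes its value directly, overriding its dependence on harvest_rate.
Substituting into the nutrient equation gives nutrient = 3*stocking - 7.
Substituting into the fish_pop equation gives fish_pop = 9*stocking - 25.
Solve 9*stocking - 25 = 20: stocking = (20 + 25) / 9 = 5.

stocking = 5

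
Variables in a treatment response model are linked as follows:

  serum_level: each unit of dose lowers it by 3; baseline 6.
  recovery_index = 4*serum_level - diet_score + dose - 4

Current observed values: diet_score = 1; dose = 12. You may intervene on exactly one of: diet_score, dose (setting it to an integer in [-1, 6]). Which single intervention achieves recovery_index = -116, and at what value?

Intervening on diet_score: with other inputs at their observed values, recovery_index = -diet_score - 112. Solving for -116 gives diet_score = 4, within [-1, 6].
Intervening on dose: recovery_index = -11*dose + 19. Reaching -116 requires dose = 135/11, not an integer.

set diet_score = 4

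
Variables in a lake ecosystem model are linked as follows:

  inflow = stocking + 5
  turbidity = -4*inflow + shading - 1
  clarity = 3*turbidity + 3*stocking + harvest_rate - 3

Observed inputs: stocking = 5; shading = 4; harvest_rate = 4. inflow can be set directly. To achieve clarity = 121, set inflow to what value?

inflow = -8

Intervening on inflow fixes its value directly, overriding its dependence on stocking.
Substituting into the turbidity equation gives turbidity = -4*inflow + 3.
This gives clarity = -12*inflow + 25.
Solve -12*inflow + 25 = 121: inflow = (121 - 25) / -12 = -8.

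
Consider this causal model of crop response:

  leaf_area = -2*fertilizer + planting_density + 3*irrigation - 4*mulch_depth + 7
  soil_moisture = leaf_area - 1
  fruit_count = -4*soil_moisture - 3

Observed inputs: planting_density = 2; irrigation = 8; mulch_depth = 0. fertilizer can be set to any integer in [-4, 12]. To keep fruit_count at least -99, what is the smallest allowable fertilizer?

Substituting into the leaf_area equation gives leaf_area = -2*fertilizer + 33.
Substituting into the soil_moisture equation gives soil_moisture = -2*fertilizer + 32.
So fruit_count = 8*fertilizer - 131.
Require 8*fertilizer - 131 ≥ -99, so fertilizer ≥ 4.
The smallest integer in [-4, 12] satisfying this is 4.

fertilizer = 4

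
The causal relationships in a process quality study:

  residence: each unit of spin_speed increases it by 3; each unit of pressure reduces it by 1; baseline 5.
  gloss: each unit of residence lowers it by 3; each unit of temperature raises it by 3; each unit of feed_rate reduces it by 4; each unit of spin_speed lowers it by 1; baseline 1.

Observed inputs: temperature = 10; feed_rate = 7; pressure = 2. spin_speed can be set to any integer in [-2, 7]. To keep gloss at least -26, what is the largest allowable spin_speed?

Substituting into the residence equation gives residence = 3*spin_speed + 3.
Substituting into the gloss equation gives gloss = -10*spin_speed - 6.
Require -10*spin_speed - 6 ≥ -26, so spin_speed ≤ 2.
The largest integer in [-2, 7] satisfying this is 2.

spin_speed = 2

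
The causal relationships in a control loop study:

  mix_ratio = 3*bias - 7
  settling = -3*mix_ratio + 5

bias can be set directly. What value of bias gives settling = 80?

Substituting into the settling equation gives settling = -9*bias + 26.
Solve -9*bias + 26 = 80: bias = (80 - 26) / -9 = -6.

bias = -6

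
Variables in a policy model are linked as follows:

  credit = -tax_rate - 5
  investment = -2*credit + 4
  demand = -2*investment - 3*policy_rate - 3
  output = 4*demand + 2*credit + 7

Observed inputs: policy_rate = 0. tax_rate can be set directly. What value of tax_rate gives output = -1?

Substituting into the investment equation gives investment = 2*tax_rate + 14.
Substituting into the demand equation gives demand = -4*tax_rate - 31.
Substituting into the output equation gives output = -18*tax_rate - 127.
Solve -18*tax_rate - 127 = -1: tax_rate = (-1 + 127) / -18 = -7.

tax_rate = -7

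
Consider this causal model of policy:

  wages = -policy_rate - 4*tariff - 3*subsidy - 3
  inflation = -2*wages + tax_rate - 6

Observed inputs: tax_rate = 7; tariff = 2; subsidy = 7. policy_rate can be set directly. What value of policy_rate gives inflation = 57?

policy_rate = -4

Substituting into the wages equation gives wages = -policy_rate - 32.
This gives inflation = 2*policy_rate + 65.
Solve 2*policy_rate + 65 = 57: policy_rate = (57 - 65) / 2 = -4.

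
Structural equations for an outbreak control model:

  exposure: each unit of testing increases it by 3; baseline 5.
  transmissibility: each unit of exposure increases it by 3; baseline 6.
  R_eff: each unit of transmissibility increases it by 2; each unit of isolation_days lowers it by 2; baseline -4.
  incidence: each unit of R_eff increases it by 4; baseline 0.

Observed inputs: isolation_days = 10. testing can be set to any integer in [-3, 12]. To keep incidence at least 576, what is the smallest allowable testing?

Substituting into the transmissibility equation gives transmissibility = 9*testing + 21.
Substituting into the R_eff equation gives R_eff = 18*testing + 18.
This gives incidence = 72*testing + 72.
Require 72*testing + 72 ≥ 576, so testing ≥ 7.
The smallest integer in [-3, 12] satisfying this is 7.

testing = 7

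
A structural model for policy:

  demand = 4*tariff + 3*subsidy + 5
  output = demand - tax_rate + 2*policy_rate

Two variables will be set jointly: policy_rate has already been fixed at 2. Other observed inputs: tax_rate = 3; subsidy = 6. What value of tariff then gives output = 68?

With policy_rate held at 2:
Substituting into the demand equation gives demand = 4*tariff + 23.
output becomes 4*tariff + 24.
Solve 4*tariff + 24 = 68: tariff = (68 - 24) / 4 = 11.

tariff = 11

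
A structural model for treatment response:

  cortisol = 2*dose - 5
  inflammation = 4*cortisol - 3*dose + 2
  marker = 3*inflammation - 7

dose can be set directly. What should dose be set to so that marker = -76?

Substituting into the inflammation equation gives inflammation = 5*dose - 18.
Substituting into the marker equation gives marker = 15*dose - 61.
Solve 15*dose - 61 = -76: dose = (-76 + 61) / 15 = -1.

dose = -1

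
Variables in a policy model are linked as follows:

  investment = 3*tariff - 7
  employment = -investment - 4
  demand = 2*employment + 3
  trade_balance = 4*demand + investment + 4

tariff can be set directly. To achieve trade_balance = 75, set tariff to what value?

Substituting into the employment equation gives employment = -3*tariff + 3.
demand becomes -6*tariff + 9.
Substituting into the trade_balance equation gives trade_balance = -21*tariff + 33.
Solve -21*tariff + 33 = 75: tariff = (75 - 33) / -21 = -2.

tariff = -2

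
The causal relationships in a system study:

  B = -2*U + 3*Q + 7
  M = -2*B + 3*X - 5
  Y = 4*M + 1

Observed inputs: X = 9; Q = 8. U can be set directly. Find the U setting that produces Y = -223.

Substituting into the B equation gives B = -2*U + 31.
So M = 4*U - 40.
So Y = 16*U - 159.
Solve 16*U - 159 = -223: U = (-223 + 159) / 16 = -4.

U = -4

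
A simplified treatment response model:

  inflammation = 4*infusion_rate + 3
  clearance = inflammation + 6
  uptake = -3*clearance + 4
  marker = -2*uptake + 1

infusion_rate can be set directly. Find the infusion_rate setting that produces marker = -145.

Substituting into the clearance equation gives clearance = 4*infusion_rate + 9.
Substituting into the uptake equation gives uptake = -12*infusion_rate - 23.
Substituting into the marker equation gives marker = 24*infusion_rate + 47.
Solve 24*infusion_rate + 47 = -145: infusion_rate = (-145 - 47) / 24 = -8.

infusion_rate = -8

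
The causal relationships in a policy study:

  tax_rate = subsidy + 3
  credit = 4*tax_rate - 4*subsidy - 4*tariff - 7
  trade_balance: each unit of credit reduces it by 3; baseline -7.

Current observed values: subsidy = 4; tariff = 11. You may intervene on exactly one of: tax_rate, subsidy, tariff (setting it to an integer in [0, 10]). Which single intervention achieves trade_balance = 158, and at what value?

set tax_rate = 3

Intervening on tax_rate: with other inputs at their observed values, trade_balance = -12*tax_rate + 194. Solving for 158 gives tax_rate = 3, within [0, 10].
Intervening on subsidy: the paths from subsidy to trade_balance cancel (net effect zero), leaving trade_balance = 110; 158 is unreachable this way.
Intervening on tariff: trade_balance = 12*tariff - 22. Reaching 158 requires tariff = 15, outside [0, 10].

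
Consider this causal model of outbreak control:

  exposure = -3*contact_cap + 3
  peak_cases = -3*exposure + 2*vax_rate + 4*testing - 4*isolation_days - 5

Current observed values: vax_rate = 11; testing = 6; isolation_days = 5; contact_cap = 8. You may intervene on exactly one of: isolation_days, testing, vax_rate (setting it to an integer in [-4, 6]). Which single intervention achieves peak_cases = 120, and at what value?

Intervening on isolation_days: with other inputs at their observed values, peak_cases = -4*isolation_days + 104. Solving for 120 gives isolation_days = -4, within [-4, 6].
Intervening on testing: peak_cases = 4*testing + 60. Reaching 120 requires testing = 15, outside [-4, 6].
Intervening on vax_rate: peak_cases = 2*vax_rate + 62. Reaching 120 requires vax_rate = 29, outside [-4, 6].

set isolation_days = -4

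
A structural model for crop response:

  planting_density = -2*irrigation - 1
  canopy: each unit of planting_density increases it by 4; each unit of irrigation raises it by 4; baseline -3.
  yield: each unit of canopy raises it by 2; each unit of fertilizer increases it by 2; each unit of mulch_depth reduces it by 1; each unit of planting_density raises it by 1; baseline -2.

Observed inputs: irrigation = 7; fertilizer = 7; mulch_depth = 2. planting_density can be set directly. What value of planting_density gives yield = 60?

Intervening on planting_density fixes its value directly, overriding its dependence on irrigation.
Substituting into the canopy equation gives canopy = 4*planting_density + 25.
This gives yield = 9*planting_density + 60.
Solve 9*planting_density + 60 = 60: planting_density = (60 - 60) / 9 = 0.

planting_density = 0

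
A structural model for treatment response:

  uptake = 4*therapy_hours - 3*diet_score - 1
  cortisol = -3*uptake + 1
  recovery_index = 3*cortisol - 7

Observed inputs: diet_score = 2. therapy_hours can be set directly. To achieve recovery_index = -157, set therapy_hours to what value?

therapy_hours = 6

Substituting into the uptake equation gives uptake = 4*therapy_hours - 7.
Substituting into the cortisol equation gives cortisol = -12*therapy_hours + 22.
Substituting into the recovery_index equation gives recovery_index = -36*therapy_hours + 59.
Solve -36*therapy_hours + 59 = -157: therapy_hours = (-157 - 59) / -36 = 6.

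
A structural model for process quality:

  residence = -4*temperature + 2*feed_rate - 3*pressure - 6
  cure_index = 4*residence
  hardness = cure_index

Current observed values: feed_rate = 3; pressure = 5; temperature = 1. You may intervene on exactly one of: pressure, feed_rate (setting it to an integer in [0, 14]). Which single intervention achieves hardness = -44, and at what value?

Intervening on pressure: hardness = -12*pressure - 16. Reaching -44 requires pressure = 7/3, not an integer.
Intervening on feed_rate: with other inputs at their observed values, hardness = 8*feed_rate - 100. Solving for -44 gives feed_rate = 7, within [0, 14].

set feed_rate = 7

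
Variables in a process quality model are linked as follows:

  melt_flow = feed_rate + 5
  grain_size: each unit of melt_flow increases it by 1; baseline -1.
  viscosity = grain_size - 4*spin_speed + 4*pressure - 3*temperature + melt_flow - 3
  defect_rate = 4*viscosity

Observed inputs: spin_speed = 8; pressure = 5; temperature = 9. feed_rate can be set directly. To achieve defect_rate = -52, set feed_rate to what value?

Substituting into the grain_size equation gives grain_size = feed_rate + 4.
viscosity becomes 2*feed_rate - 33.
defect_rate becomes 8*feed_rate - 132.
Solve 8*feed_rate - 132 = -52: feed_rate = (-52 + 132) / 8 = 10.

feed_rate = 10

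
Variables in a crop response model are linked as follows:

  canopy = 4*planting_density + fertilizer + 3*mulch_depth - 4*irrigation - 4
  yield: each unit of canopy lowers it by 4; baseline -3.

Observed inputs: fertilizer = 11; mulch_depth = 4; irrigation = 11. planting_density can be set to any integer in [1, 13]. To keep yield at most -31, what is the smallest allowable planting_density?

planting_density = 8

Substituting into the canopy equation gives canopy = 4*planting_density - 25.
Substituting into the yield equation gives yield = -16*planting_density + 97.
Require -16*planting_density + 97 ≤ -31, so planting_density ≥ 8.
The smallest integer in [1, 13] satisfying this is 8.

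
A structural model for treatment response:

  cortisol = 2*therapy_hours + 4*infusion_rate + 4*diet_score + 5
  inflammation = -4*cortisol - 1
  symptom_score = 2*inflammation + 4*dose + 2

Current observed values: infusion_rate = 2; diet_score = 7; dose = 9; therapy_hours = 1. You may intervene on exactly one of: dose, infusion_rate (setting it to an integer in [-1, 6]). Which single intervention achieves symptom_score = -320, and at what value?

Intervening on dose: with other inputs at their observed values, symptom_score = 4*dose - 344. Solving for -320 gives dose = 6, within [-1, 6].
Intervening on infusion_rate: symptom_score = -32*infusion_rate - 244. Reaching -320 requires infusion_rate = 19/8, not an integer.

set dose = 6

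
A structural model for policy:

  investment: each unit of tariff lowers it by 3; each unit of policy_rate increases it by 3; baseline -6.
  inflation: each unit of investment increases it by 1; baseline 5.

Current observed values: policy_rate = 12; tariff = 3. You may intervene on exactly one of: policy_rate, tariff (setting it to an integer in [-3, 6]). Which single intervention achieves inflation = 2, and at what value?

set policy_rate = 4

Intervening on policy_rate: with other inputs at their observed values, inflation = 3*policy_rate - 10. Solving for 2 gives policy_rate = 4, within [-3, 6].
Intervening on tariff: inflation = -3*tariff + 35. Reaching 2 requires tariff = 11, outside [-3, 6].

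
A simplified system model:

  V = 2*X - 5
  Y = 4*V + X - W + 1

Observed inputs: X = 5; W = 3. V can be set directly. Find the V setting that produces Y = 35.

V = 8

Intervening on V fixes its value directly, overriding its dependence on X.
Substituting into the Y equation gives Y = 4*V + 3.
Solve 4*V + 3 = 35: V = (35 - 3) / 4 = 8.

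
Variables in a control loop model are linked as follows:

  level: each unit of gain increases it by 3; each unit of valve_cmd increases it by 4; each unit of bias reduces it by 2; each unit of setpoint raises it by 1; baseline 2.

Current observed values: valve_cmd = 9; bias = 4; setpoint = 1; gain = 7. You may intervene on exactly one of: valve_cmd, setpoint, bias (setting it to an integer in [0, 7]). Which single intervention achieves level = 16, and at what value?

set valve_cmd = 0

Intervening on valve_cmd: with other inputs at their observed values, level = 4*valve_cmd + 16. Solving for 16 gives valve_cmd = 0, within [0, 7].
Intervening on setpoint: level = setpoint + 51. Reaching 16 requires setpoint = -35, outside [0, 7].
Intervening on bias: level = -2*bias + 60. Reaching 16 requires bias = 22, outside [0, 7].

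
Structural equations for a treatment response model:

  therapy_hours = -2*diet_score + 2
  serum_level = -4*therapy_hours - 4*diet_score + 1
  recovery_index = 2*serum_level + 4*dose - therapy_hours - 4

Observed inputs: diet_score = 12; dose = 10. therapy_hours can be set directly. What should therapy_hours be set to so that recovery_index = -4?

therapy_hours = -6

Intervening on therapy_hours fixes its value directly, overriding its dependence on diet_score.
Substituting into the serum_level equation gives serum_level = -4*therapy_hours - 47.
Substituting into the recovery_index equation gives recovery_index = -9*therapy_hours - 58.
Solve -9*therapy_hours - 58 = -4: therapy_hours = (-4 + 58) / -9 = -6.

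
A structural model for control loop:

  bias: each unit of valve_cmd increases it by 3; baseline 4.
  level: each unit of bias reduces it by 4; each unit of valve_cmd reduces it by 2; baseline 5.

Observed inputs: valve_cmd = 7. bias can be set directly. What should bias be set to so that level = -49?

Intervening on bias fixes its value directly, overriding its dependence on valve_cmd.
Substituting into the level equation gives level = -4*bias - 9.
Solve -4*bias - 9 = -49: bias = (-49 + 9) / -4 = 10.

bias = 10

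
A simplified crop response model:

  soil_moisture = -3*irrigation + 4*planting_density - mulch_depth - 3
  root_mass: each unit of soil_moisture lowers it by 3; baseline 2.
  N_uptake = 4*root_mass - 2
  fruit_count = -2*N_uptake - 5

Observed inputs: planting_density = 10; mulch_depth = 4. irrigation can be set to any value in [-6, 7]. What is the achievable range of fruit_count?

271 to 1207

Substituting into the soil_moisture equation gives soil_moisture = -3*irrigation + 33.
Substituting into the root_mass equation gives root_mass = 9*irrigation - 97.
Substituting into the N_uptake equation gives N_uptake = 36*irrigation - 390.
Substituting into the fruit_count equation gives fruit_count = -72*irrigation + 775.
Linear in irrigation, so extremes are at the endpoints: irrigation = -6 gives fruit_count = 1207; irrigation = 7 gives fruit_count = 271.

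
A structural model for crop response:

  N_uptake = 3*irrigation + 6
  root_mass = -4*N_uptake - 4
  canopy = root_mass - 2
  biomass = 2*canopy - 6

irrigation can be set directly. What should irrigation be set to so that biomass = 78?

Substituting into the root_mass equation gives root_mass = -12*irrigation - 28.
Substituting into the canopy equation gives canopy = -12*irrigation - 30.
biomass becomes -24*irrigation - 66.
Solve -24*irrigation - 66 = 78: irrigation = (78 + 66) / -24 = -6.

irrigation = -6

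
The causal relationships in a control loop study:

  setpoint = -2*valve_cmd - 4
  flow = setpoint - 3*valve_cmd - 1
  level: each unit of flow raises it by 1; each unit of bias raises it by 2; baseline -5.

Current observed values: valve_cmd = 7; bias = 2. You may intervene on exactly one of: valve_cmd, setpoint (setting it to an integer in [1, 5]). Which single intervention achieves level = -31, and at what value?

set valve_cmd = 5

Intervening on valve_cmd: with other inputs at their observed values, level = -5*valve_cmd - 6. Solving for -31 gives valve_cmd = 5, within [1, 5].
Intervening on setpoint: level = setpoint - 23. Reaching -31 requires setpoint = -8, outside [1, 5].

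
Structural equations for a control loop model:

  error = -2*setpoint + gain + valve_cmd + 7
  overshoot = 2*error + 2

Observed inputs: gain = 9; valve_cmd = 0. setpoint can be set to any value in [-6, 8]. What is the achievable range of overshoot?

Substituting into the error equation gives error = -2*setpoint + 16.
Substituting into the overshoot equation gives overshoot = -4*setpoint + 34.
Linear in setpoint, so extremes are at the endpoints: setpoint = -6 gives overshoot = 58; setpoint = 8 gives overshoot = 2.

2 to 58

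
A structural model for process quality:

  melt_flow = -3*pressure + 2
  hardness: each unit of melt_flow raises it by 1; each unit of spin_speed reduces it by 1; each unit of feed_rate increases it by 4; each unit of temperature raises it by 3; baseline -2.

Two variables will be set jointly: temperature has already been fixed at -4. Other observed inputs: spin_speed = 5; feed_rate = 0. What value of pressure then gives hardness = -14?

With temperature held at -4:
Substituting into the hardness equation gives hardness = -3*pressure - 17.
Solve -3*pressure - 17 = -14: pressure = (-14 + 17) / -3 = -1.

pressure = -1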